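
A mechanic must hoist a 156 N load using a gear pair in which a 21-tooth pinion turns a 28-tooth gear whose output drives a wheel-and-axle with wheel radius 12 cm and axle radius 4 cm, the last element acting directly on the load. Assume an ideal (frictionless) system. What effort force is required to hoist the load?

39 N

Gear pair MA = 28/21 = 1.3333.
Wheel-and-axle MA = R/r = 12/4 = 3.
Combined ideal MA = 1.3333 × 3 = 4.
Effort = load / MA = 156 / 4 = 39 N.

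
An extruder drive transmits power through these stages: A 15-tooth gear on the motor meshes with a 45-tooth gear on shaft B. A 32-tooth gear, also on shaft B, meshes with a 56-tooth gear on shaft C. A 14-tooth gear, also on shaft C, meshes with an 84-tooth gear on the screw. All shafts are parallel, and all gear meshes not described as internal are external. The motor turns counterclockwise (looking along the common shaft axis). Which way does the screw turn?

the motor → shaft B: external mesh, 1 reversal → CW.
shaft B → shaft C: external mesh, 1 reversal → CCW.
shaft C → the screw: external mesh, 1 reversal → CW.
3 reversals in total — an odd number — so the screw turns opposite to the motor.

clockwise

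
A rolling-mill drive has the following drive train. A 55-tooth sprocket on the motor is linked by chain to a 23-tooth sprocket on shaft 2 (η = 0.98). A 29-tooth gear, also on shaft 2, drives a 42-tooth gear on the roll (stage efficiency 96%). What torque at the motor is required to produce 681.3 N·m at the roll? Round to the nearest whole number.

1196 N·m

Overall ratio R = 0.41818 × 1.4483 = 0.60564; overall efficiency η = 0.98 × 0.96 = 0.9408.
Input torque = output torque / (R × η) = 681.3 / (0.60564 × 0.9408) = 1195.7 N·m.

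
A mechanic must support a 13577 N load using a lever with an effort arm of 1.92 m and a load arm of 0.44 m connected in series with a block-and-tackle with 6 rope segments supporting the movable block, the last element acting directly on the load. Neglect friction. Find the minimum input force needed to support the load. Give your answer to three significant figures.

Lever MA = effort arm / load arm = 1.92/0.44 = 4.3636.
Block-and-tackle MA = number of supporting rope parts = 6.
Combined ideal MA = 4.3636 × 6 = 26.182.
Effort = load / MA = 13577 / 26.182 = 518.57 N.

519 N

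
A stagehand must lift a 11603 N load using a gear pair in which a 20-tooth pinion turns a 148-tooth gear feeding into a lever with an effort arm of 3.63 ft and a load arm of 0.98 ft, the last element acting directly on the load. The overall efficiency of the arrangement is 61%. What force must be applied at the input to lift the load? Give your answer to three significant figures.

Gear pair MA = 148/20 = 7.4.
Lever MA = effort arm / load arm = 3.63/0.98 = 3.7041.
Combined ideal MA = 7.4 × 3.7041 = 27.41.
Actual MA = 27.41 × 0.61 = 16.72.
Effort = load / actual MA = 11603 / 16.72 = 693.95 N.

694 N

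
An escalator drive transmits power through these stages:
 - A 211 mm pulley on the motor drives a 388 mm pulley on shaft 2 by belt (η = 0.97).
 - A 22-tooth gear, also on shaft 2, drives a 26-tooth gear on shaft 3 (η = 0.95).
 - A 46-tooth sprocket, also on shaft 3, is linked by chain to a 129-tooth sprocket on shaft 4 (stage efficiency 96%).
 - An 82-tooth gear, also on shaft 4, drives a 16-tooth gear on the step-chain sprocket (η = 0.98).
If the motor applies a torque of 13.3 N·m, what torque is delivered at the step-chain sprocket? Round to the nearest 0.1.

After the belt (388/211): 13.3 × 1.8389 × 0.97 = 23.723 N·m
After the gear mesh (26/22): 23.723 × 1.1818 × 0.95 = 26.635 N·m
After the chain (129/46): 26.635 × 2.8043 × 0.96 = 71.705 N·m
After the gear mesh (16/82): 71.705 × 0.19512 × 0.98 = 13.711 N·m

13.7 N·m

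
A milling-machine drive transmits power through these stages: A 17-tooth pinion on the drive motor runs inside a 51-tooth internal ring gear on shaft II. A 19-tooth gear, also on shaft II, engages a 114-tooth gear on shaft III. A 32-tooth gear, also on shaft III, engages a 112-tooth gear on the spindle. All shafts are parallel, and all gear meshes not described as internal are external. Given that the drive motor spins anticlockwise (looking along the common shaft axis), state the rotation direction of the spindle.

anticlockwise

the drive motor → shaft II: internal mesh, same direction → CCW.
shaft II → shaft III: external mesh, 1 reversal → CW.
shaft III → the spindle: external mesh, 1 reversal → CCW.
2 reversals in total — an even number — so the spindle turns the same way as the drive motor.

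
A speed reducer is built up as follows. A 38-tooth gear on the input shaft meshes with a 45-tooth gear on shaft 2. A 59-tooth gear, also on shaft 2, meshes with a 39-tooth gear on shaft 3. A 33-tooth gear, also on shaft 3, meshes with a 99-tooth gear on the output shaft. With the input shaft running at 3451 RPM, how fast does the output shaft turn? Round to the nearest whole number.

Gear mesh: ratio = 45/38 = 1.1842, so shaft 2 turns at 3451 / 1.1842 = 2914.2 RPM.
Gear mesh: ratio = 39/59 = 0.66102, so shaft 3 turns at 2914.2 / 0.66102 = 4408.6 RPM.
Gear mesh: ratio = 99/33 = 3, so the output shaft turns at 4408.6 / 3 = 1469.5 RPM.

1470 RPM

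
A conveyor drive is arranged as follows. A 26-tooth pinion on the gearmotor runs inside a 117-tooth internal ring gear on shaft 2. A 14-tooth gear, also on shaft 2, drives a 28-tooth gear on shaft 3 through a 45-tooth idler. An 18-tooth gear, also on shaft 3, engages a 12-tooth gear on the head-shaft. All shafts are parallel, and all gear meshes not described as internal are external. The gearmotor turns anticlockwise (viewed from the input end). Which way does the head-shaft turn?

clockwise

the gearmotor → shaft 2: internal mesh, same direction → CCW.
shaft 2 → shaft 3: driver → idler → driven is 2 external meshes, 2 reversals → CCW.
shaft 3 → the head-shaft: external mesh, 1 reversal → CW.
3 reversals in total — an odd number — so the head-shaft turns opposite to the gearmotor.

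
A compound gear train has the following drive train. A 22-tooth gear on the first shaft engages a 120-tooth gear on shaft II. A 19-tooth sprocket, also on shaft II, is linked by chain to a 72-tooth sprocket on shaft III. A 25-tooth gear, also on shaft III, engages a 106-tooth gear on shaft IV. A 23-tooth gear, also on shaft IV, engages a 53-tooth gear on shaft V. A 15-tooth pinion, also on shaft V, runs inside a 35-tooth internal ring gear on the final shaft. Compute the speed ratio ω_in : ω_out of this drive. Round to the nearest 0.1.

Each stage contributes driven/driver: gear mesh 120/22 = 5.4545, chain 72/19 = 3.7895, gear mesh 106/25 = 4.24, gear mesh 53/23 = 2.3043, internal gear 35/15 = 2.3333.
Overall: 5.4545 × 3.7895 × 4.24 × 2.3043 × 2.3333 = 471.22.

471.2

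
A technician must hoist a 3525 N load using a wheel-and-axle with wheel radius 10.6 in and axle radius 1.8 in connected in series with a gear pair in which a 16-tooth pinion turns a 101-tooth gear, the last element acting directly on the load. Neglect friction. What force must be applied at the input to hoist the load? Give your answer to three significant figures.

94.8 N

Wheel-and-axle MA = R/r = 10.6/1.8 = 5.8889.
Gear pair MA = 101/16 = 6.3125.
Combined ideal MA = 5.8889 × 6.3125 = 37.174.
Effort = load / MA = 3525 / 37.174 = 94.825 N.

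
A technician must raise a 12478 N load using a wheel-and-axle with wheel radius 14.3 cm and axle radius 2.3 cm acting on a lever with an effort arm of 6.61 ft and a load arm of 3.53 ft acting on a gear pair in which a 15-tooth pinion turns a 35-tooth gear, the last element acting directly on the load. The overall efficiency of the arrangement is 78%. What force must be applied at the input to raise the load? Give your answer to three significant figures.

589 N

Wheel-and-axle MA = R/r = 14.3/2.3 = 6.2174.
Lever MA = effort arm / load arm = 6.61/3.53 = 1.8725.
Gear pair MA = 35/15 = 2.3333.
Combined ideal MA = 6.2174 × 1.8725 × 2.3333 = 27.165.
Actual MA = 27.165 × 0.78 = 21.189.
Effort = load / actual MA = 12478 / 21.189 = 588.9 N.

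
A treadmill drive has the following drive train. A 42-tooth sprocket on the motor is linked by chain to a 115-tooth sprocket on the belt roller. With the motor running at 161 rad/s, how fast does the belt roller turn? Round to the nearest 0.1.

58.8 rad/s

chain 115/42 = 2.7381 → 161/2.7381 = 58.8 rad/s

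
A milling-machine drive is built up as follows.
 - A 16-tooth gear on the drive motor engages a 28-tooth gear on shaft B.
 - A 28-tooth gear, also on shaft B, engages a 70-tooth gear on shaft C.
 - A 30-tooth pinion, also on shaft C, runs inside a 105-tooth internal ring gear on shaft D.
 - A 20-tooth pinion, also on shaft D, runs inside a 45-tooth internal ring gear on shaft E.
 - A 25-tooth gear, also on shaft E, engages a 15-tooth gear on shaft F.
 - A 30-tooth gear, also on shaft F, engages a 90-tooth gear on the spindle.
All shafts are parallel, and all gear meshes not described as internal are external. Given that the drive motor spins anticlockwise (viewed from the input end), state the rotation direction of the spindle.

anticlockwise

the drive motor → shaft B: external mesh, 1 reversal → CW.
shaft B → shaft C: external mesh, 1 reversal → CCW.
shaft C → shaft D: internal mesh, same direction → CCW.
shaft D → shaft E: internal mesh, same direction → CCW.
shaft E → shaft F: external mesh, 1 reversal → CW.
shaft F → the spindle: external mesh, 1 reversal → CCW.
4 reversals in total — an even number — so the spindle turns the same way as the drive motor.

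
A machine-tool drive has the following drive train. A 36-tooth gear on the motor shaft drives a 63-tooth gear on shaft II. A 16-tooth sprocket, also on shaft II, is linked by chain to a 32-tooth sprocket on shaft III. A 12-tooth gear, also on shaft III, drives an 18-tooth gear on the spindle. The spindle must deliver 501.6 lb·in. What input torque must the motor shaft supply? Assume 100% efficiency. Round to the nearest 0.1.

95.5 lb·in

Overall ratio R = 1.75 × 2 × 1.5 = 5.25.
Input torque = output torque / R = 501.6 / 5.25 = 95.543 lb·in.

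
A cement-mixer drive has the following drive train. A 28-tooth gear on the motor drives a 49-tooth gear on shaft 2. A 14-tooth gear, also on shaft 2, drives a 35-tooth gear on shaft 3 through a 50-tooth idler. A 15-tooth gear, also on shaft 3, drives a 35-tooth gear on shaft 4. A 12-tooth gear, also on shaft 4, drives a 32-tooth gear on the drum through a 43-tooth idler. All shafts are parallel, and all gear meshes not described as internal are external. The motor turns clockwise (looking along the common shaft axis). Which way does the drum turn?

the motor → shaft 2: external mesh, 1 reversal → CCW.
shaft 2 → shaft 3: driver → idler → driven is 2 external meshes, 2 reversals → CCW.
shaft 3 → shaft 4: external mesh, 1 reversal → CW.
shaft 4 → the drum: driver → idler → driven is 2 external meshes, 2 reversals → CW.
6 reversals in total — an even number — so the drum turns the same way as the motor.

clockwise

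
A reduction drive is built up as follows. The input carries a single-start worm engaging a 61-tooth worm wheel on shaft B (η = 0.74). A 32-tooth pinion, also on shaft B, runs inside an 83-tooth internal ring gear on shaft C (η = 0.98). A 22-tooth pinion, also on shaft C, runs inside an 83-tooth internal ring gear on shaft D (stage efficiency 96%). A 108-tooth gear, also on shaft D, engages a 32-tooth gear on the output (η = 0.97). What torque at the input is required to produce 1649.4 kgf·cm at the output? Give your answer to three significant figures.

Overall ratio R = 61 × 2.5938 × 3.7727 × 0.2963 = 176.86; overall efficiency η = 0.74 × 0.98 × 0.96 × 0.97 = 0.6753.
Input torque = output torque / (R × η) = 1649.4 / (176.86 × 0.6753) = 13.81 kgf·cm.

13.8 kgf·cm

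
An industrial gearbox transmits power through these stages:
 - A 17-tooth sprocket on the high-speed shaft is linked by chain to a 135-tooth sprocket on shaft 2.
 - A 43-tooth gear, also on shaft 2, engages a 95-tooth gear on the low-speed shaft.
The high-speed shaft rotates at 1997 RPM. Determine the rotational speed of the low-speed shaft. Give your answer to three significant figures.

the high-speed shaft → shaft 2 (chain, 135/17): 1997 ÷ 7.9412 = 251.47 RPM
shaft 2 → the low-speed shaft (gear mesh, 95/43): 251.47 ÷ 2.2093 = 113.83 RPM

114 RPM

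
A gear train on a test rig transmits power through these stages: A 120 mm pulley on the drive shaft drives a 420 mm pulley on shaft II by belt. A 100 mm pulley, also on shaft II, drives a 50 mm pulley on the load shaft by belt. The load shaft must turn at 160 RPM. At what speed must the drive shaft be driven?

280 RPM

Overall ratio R = 3.5 × 0.5 = 1.75.
Required input speed = output speed × R = 160 × 1.75 = 280 RPM.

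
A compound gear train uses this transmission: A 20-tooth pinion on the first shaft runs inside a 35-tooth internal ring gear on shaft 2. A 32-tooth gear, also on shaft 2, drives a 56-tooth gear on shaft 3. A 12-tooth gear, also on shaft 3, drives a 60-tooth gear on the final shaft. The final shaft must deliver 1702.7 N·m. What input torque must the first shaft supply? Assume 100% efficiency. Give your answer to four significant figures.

111.2 N·m

Overall ratio R = 1.75 × 1.75 × 5 = 15.312.
Input torque = output torque / R = 1702.7 / 15.312 = 111.2 N·m.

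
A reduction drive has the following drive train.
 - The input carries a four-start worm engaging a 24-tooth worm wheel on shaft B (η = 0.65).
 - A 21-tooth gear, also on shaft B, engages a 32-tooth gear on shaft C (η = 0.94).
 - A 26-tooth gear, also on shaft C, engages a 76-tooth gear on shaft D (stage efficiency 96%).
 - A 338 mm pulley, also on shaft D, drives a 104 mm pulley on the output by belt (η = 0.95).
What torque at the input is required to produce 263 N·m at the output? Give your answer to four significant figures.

Overall ratio R = 6 × 1.5238 × 2.9231 × 0.30769 = 8.2232; overall efficiency η = 0.65 × 0.94 × 0.96 × 0.95 = 0.5572.
Input torque = output torque / (R × η) = 263 / (8.2232 × 0.5572) = 57.396 N·m.

57.40 N·m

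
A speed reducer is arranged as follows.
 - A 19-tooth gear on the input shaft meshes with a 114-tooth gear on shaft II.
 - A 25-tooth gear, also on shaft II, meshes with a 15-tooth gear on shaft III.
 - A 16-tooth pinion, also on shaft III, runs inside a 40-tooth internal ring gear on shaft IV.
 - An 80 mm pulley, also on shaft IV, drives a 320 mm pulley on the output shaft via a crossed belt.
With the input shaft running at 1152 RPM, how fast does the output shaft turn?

32 RPM

Gear mesh: ratio = 114/19 = 6, so shaft II turns at 1152 / 6 = 192 RPM.
Gear mesh: ratio = 15/25 = 0.6, so shaft III turns at 192 / 0.6 = 320 RPM.
Internal gear: ratio = 40/16 = 2.5, so shaft IV turns at 320 / 2.5 = 128 RPM.
Belt: ratio = 320/80 = 4, so the output shaft turns at 128 / 4 = 32 RPM.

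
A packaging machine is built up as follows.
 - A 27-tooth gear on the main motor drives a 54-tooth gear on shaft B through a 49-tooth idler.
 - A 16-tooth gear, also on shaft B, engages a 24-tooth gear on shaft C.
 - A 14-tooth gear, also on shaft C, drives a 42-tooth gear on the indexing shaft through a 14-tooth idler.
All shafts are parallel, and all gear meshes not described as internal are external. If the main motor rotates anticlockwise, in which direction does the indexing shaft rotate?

the main motor → shaft B: driver → idler → driven is 2 external meshes, 2 reversals → CCW.
shaft B → shaft C: external mesh, 1 reversal → CW.
shaft C → the indexing shaft: driver → idler → driven is 2 external meshes, 2 reversals → CW.
5 reversals in total — an odd number — so the indexing shaft turns opposite to the main motor.

clockwise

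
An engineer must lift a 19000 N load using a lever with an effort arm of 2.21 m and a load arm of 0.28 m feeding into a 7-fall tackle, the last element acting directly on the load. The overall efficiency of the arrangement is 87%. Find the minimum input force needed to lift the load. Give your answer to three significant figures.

Lever MA = effort arm / load arm = 2.21/0.28 = 7.8929.
Block-and-tackle MA = number of supporting rope parts = 7.
Combined ideal MA = 7.8929 × 7 = 55.25.
Actual MA = 55.25 × 0.87 = 48.068.
Effort = load / actual MA = 19000 / 48.068 = 395.28 N.

395 N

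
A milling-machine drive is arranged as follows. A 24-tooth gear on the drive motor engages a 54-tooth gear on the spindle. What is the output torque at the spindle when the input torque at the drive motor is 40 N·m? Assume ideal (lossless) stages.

gear mesh 54/24 = 2.25 → τ = 40·2.25 = 90 N·m

90 N·m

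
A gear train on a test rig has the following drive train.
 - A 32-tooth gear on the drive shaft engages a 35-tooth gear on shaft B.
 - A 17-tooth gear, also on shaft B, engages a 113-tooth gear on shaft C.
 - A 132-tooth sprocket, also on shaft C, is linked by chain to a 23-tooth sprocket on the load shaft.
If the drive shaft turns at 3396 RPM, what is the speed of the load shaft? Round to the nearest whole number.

2681 RPM

gear mesh 35/32 = 1.0938 → 3396/1.0938 = 3104.9 RPM
gear mesh 113/17 = 6.6471 → 3104.9/6.6471 = 467.11 RPM
chain 23/132 = 0.17424 → 467.11/0.17424 = 2680.8 RPM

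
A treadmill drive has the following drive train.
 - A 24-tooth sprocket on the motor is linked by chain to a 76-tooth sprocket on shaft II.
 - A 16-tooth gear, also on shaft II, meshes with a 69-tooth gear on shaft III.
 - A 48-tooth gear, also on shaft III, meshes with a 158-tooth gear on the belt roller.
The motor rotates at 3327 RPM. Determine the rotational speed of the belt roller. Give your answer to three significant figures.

74.0 RPM

Chain: ratio = 76/24 = 3.1667, so shaft II turns at 3327 / 3.1667 = 1050.6 RPM.
Gear mesh: ratio = 69/16 = 4.3125, so shaft III turns at 1050.6 / 4.3125 = 243.62 RPM.
Gear mesh: ratio = 158/48 = 3.2917, so the belt roller turns at 243.62 / 3.2917 = 74.013 RPM.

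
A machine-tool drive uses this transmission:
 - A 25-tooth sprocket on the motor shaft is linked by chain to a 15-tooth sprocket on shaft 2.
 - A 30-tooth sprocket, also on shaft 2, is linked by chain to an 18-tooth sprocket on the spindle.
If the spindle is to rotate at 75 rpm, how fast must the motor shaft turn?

27 rpm

Overall ratio R = 0.6 × 0.6 = 0.36.
Required input speed = output speed × R = 75 × 0.36 = 27 rpm.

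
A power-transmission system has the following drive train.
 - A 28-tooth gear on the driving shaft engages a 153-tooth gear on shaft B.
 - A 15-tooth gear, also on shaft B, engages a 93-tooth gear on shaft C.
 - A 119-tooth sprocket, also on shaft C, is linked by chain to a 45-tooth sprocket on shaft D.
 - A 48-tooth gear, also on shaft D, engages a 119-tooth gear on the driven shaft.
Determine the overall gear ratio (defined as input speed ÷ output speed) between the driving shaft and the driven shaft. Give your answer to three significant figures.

31.8

Each stage contributes driven/driver: gear mesh 153/28 = 5.4643, gear mesh 93/15 = 6.2, chain 45/119 = 0.37815, gear mesh 119/48 = 2.4792.
Overall: 5.4643 × 6.2 × 0.37815 × 2.4792 = 31.761.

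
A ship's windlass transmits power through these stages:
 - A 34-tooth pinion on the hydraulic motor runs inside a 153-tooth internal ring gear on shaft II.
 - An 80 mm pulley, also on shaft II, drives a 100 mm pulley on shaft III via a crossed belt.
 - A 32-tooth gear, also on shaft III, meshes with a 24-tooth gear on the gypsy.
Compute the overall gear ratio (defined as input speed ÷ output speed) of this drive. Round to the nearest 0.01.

Each stage contributes driven/driver: internal gear 153/34 = 4.5, belt 100/80 = 1.25, gear mesh 24/32 = 0.75.
Overall: 4.5 × 1.25 × 0.75 = 4.2188.

4.22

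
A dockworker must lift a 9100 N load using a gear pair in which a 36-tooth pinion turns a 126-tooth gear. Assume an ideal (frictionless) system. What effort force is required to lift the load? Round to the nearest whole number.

2600 N

Gear pair MA = 126/36 = 3.5.
Effort = load / MA = 9100 / 3.5 = 2600 N.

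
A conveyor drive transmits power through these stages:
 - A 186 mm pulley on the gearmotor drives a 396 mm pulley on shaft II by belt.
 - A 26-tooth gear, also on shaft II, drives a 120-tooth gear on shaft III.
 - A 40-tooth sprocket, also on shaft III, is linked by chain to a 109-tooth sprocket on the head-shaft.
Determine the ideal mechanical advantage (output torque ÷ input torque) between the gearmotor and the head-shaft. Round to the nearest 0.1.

26.8

Each stage contributes driven/driver: belt 396/186 = 2.129, gear mesh 120/26 = 4.6154, chain 109/40 = 2.725.
Overall: 2.129 × 4.6154 × 2.725 = 26.777.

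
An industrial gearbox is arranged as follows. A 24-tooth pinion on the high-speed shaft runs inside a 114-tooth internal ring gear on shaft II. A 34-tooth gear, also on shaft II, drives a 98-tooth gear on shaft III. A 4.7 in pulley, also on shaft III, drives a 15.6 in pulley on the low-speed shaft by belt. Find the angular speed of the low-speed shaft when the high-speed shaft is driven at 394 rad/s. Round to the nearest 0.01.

internal gear 114/24 = 4.75 → 394/4.75 = 82.947 rad/s
gear mesh 98/34 = 2.8824 → 82.947/2.8824 = 28.778 rad/s
belt 15.6/4.7 = 3.3191 → 28.778/3.3191 = 8.6702 rad/s

8.67 rad/s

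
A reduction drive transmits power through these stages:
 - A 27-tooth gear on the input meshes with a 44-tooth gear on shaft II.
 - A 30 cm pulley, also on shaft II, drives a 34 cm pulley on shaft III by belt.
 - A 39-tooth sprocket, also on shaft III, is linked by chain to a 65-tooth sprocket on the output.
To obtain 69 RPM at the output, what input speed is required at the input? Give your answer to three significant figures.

212 RPM

Overall ratio R = 1.6296 × 1.1333 × 1.6667 = 3.0782.
Required input speed = output speed × R = 69 × 3.0782 = 212.4 RPM.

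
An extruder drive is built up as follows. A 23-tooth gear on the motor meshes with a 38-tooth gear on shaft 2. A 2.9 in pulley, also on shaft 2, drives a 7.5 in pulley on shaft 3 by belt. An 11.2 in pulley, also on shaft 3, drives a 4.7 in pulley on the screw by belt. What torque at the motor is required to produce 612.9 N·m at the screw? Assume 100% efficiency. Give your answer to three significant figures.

Overall ratio R = 1.6522 × 2.5862 × 0.41964 = 1.7931.
Input torque = output torque / R = 612.9 / 1.7931 = 341.81 N·m.

342 N·m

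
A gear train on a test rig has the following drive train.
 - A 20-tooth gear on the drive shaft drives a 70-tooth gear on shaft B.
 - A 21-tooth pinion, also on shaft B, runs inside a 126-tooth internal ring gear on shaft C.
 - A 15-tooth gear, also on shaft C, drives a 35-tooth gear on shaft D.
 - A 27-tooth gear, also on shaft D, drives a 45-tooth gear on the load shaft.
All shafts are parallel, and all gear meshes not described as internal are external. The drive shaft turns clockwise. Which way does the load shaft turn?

the drive shaft → shaft B: external mesh, 1 reversal → CCW.
shaft B → shaft C: internal mesh, same direction → CCW.
shaft C → shaft D: external mesh, 1 reversal → CW.
shaft D → the load shaft: external mesh, 1 reversal → CCW.
3 reversals in total — an odd number — so the load shaft turns opposite to the drive shaft.

counterclockwise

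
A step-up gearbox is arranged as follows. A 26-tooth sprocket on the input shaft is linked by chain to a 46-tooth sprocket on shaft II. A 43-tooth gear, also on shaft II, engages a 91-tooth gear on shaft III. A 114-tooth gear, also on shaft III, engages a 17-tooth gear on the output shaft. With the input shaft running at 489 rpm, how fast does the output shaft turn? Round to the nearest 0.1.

Chain: ratio = 46/26 = 1.7692, so shaft II turns at 489 / 1.7692 = 276.39 rpm.
Gear mesh: ratio = 91/43 = 2.1163, so shaft III turns at 276.39 / 2.1163 = 130.6 rpm.
Gear mesh: ratio = 17/114 = 0.14912, so the output shaft turns at 130.6 / 0.14912 = 875.8 rpm.

875.8 rpm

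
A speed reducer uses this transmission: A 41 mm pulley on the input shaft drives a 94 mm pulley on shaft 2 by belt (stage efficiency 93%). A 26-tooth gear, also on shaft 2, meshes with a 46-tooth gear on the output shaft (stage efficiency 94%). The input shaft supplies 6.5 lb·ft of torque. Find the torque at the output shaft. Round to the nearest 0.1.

belt 94/41 = 2.2927 → τ = 6.5·2.2927·0.93 = 13.859 lb·ft
gear mesh 46/26 = 1.7692 → τ = 13.859·1.7692·0.94 = 23.049 lb·ft

23.0 lb·ft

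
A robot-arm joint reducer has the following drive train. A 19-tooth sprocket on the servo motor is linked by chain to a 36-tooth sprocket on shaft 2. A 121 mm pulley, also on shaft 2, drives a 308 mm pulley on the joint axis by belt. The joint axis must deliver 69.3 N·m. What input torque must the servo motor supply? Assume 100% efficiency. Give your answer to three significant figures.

Overall ratio R = 1.8947 × 2.5455 = 4.823.
Input torque = output torque / R = 69.3 / 4.823 = 14.369 N·m.

14.4 N·m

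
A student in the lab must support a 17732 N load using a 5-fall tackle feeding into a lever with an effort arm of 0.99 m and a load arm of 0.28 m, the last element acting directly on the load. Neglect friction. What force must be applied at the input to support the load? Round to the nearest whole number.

1003 N

Block-and-tackle MA = number of supporting rope parts = 5.
Lever MA = effort arm / load arm = 0.99/0.28 = 3.5357.
Combined ideal MA = 5 × 3.5357 = 17.679.
Effort = load / MA = 17732 / 17.679 = 1003 N.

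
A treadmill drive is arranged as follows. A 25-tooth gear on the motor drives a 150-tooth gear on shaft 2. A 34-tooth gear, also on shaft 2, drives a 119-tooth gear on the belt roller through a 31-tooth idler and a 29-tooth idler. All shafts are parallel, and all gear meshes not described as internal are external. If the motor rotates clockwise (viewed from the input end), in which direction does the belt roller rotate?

clockwise

the motor → shaft 2: external mesh, 1 reversal → CCW.
shaft 2 → the belt roller: driver → idler → idler → driven is 3 external meshes, 3 reversals → CW.
4 reversals in total — an even number — so the belt roller turns the same way as the motor.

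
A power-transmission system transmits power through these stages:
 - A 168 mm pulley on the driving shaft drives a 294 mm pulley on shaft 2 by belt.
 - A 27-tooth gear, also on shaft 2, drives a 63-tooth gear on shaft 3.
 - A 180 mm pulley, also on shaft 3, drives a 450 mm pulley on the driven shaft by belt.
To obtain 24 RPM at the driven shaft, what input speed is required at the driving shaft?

Overall ratio R = 1.75 × 2.3333 × 2.5 = 10.208.
Required input speed = output speed × R = 24 × 10.208 = 245 RPM.

245 RPM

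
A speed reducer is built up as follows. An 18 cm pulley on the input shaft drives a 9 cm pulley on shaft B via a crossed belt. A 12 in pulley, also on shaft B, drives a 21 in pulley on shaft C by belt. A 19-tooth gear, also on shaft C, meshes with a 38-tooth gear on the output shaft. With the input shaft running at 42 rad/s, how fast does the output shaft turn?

24 rad/s

Belt: ratio = 9/18 = 0.5, so shaft B turns at 42 / 0.5 = 84 rad/s.
Belt: ratio = 21/12 = 1.75, so shaft C turns at 84 / 1.75 = 48 rad/s.
Gear mesh: ratio = 38/19 = 2, so the output shaft turns at 48 / 2 = 24 rad/s.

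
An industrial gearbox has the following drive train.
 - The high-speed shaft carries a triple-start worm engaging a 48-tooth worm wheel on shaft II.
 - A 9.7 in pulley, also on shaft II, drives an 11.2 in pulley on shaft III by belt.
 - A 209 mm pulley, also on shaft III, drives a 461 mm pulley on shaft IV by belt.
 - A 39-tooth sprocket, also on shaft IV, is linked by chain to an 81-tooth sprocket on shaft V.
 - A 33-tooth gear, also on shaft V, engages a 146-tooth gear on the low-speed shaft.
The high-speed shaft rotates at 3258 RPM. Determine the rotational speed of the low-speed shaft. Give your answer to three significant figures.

the high-speed shaft → shaft II (worm, 48/3): 3258 ÷ 16 = 203.62 RPM
shaft II → shaft III (belt, 11.2/9.7): 203.62 ÷ 1.1546 = 176.35 RPM
shaft III → shaft IV (belt, 461/209): 176.35 ÷ 2.2057 = 79.952 RPM
shaft IV → shaft V (chain, 81/39): 79.952 ÷ 2.0769 = 38.495 RPM
shaft V → the low-speed shaft (gear mesh, 146/33): 38.495 ÷ 4.4242 = 8.701 RPM

8.70 RPM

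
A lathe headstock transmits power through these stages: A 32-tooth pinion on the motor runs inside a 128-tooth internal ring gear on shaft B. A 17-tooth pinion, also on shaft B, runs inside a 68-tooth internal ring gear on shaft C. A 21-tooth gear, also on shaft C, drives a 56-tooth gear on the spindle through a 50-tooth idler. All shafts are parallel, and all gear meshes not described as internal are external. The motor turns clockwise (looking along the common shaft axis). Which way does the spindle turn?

clockwise

the motor → shaft B: internal mesh, same direction → CW.
shaft B → shaft C: internal mesh, same direction → CW.
shaft C → the spindle: driver → idler → driven is 2 external meshes, 2 reversals → CW.
2 reversals in total — an even number — so the spindle turns the same way as the motor.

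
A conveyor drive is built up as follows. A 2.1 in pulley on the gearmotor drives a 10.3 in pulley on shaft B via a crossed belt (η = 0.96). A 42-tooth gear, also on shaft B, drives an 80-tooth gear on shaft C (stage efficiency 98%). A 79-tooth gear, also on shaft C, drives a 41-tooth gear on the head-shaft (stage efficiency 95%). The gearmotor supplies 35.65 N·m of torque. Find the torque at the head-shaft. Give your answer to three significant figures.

154 N·m

Belt: ratio = 10.3/2.1 = 4.9048; torque at shaft B = 35.65 × 4.9048 × 0.96 = 167.86 N·m.
Gear mesh: ratio = 80/42 = 1.9048; torque at shaft C = 167.86 × 1.9048 × 0.98 = 313.34 N·m.
Gear mesh: ratio = 41/79 = 0.51899; torque at the head-shaft = 313.34 × 0.51899 × 0.95 = 154.49 N·m.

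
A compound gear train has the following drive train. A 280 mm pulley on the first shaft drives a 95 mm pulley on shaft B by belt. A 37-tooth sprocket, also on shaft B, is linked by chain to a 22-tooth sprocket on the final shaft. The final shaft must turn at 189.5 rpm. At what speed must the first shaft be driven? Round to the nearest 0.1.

38.2 rpm

Overall ratio R = 0.33929 × 0.59459 = 0.20174.
Required input speed = output speed × R = 189.5 × 0.20174 = 38.229 rpm.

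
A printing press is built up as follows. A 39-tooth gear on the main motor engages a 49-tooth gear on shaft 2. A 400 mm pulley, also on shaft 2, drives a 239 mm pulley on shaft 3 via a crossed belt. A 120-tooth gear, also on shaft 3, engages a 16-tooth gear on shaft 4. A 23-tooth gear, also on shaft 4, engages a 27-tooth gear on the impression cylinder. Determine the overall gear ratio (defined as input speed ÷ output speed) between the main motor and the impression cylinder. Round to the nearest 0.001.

Each stage contributes driven/driver: gear mesh 49/39 = 1.2564, belt 239/400 = 0.5975, gear mesh 16/120 = 0.13333, gear mesh 27/23 = 1.1739.
Overall: 1.2564 × 0.5975 × 0.13333 × 1.1739 = 0.1175.

0.118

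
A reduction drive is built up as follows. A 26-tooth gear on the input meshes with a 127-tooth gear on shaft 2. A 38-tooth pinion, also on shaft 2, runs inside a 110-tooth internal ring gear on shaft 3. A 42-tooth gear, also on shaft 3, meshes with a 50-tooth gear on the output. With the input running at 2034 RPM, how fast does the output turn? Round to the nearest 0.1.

gear mesh 127/26 = 4.8846 → 2034/4.8846 = 416.41 RPM
internal gear 110/38 = 2.8947 → 416.41/2.8947 = 143.85 RPM
gear mesh 50/42 = 1.1905 → 143.85/1.1905 = 120.83 RPM

120.8 RPM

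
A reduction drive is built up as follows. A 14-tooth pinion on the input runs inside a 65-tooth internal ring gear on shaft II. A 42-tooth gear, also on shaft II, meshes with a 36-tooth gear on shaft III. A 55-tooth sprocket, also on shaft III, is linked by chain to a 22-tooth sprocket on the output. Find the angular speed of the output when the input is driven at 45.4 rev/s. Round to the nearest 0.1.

Internal gear: ratio = 65/14 = 4.6429, so shaft II turns at 45.4 / 4.6429 = 9.7785 rev/s.
Gear mesh: ratio = 36/42 = 0.85714, so shaft III turns at 9.7785 / 0.85714 = 11.408 rev/s.
Chain: ratio = 22/55 = 0.4, so the output turns at 11.408 / 0.4 = 28.521 rev/s.

28.5 rev/s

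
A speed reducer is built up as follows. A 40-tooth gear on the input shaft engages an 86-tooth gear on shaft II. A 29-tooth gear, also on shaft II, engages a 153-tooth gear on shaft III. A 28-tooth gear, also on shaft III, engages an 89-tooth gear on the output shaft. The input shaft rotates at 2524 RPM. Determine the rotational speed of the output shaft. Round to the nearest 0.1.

the input shaft → shaft II (gear mesh, 86/40): 2524 ÷ 2.15 = 1174 RPM
shaft II → shaft III (gear mesh, 153/29): 1174 ÷ 5.2759 = 222.51 RPM
shaft III → the output shaft (gear mesh, 89/28): 222.51 ÷ 3.1786 = 70.004 RPM

70.0 RPM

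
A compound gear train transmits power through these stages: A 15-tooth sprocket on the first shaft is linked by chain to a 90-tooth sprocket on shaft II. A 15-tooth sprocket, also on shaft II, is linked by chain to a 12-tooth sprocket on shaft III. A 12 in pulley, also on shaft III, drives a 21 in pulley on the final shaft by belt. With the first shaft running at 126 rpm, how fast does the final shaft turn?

Chain: ratio = 90/15 = 6, so shaft II turns at 126 / 6 = 21 rpm.
Chain: ratio = 12/15 = 0.8, so shaft III turns at 21 / 0.8 = 26.25 rpm.
Belt: ratio = 21/12 = 1.75, so the final shaft turns at 26.25 / 1.75 = 15 rpm.

15 rpm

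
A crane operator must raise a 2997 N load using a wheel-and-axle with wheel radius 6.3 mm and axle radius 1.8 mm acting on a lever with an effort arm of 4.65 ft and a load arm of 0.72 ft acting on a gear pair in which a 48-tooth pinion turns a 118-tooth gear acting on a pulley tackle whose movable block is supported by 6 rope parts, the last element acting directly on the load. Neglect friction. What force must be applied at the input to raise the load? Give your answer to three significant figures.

Wheel-and-axle MA = R/r = 6.3/1.8 = 3.5.
Lever MA = effort arm / load arm = 4.65/0.72 = 6.4583.
Gear pair MA = 118/48 = 2.4583.
Block-and-tackle MA = number of supporting rope parts = 6.
Combined ideal MA = 3.5 × 6.4583 × 2.4583 × 6 = 333.41.
Effort = load / MA = 2997 / 333.41 = 8.9889 N.

8.99 N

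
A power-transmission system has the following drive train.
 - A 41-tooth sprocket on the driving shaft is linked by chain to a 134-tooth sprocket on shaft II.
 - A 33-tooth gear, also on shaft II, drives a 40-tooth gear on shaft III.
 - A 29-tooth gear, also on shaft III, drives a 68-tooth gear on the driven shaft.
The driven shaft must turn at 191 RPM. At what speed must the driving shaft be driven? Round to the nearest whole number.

Overall ratio R = 3.2683 × 1.2121 × 2.3448 = 9.2892.
Required input speed = output speed × R = 191 × 9.2892 = 1774.2 RPM.

1774 RPM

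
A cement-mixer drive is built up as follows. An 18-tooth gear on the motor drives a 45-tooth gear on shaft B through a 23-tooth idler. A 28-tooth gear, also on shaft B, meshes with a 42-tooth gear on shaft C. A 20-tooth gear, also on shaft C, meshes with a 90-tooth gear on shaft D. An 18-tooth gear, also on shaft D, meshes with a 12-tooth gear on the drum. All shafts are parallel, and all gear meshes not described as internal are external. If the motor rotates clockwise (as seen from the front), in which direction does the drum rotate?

counterclockwise

the motor → shaft B: driver → idler → driven is 2 external meshes, 2 reversals → CW.
shaft B → shaft C: external mesh, 1 reversal → CCW.
shaft C → shaft D: external mesh, 1 reversal → CW.
shaft D → the drum: external mesh, 1 reversal → CCW.
5 reversals in total — an odd number — so the drum turns opposite to the motor.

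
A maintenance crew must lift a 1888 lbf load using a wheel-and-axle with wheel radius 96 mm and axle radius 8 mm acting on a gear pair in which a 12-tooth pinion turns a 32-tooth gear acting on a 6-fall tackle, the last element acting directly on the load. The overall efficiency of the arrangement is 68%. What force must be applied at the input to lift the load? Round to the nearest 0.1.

Wheel-and-axle MA = R/r = 96/8 = 12.
Gear pair MA = 32/12 = 2.6667.
Block-and-tackle MA = number of supporting rope parts = 6.
Combined ideal MA = 12 × 2.6667 × 6 = 192.
Actual MA = 192 × 0.68 = 130.56.
Effort = load / actual MA = 1888 / 130.56 = 14.461 lbf.

14.5 lbf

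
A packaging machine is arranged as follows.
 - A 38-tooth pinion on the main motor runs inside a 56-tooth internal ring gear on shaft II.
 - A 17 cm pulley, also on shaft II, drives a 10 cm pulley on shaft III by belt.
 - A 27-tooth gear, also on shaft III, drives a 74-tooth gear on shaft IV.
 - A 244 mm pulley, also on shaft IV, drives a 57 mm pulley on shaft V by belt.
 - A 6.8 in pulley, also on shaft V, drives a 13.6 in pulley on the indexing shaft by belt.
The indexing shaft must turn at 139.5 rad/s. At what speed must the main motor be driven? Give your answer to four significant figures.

Overall ratio R = 1.4737 × 0.58824 × 2.7407 × 0.23361 × 2 = 1.11.
Required input speed = output speed × R = 139.5 × 1.11 = 154.85 rad/s.

154.9 rad/s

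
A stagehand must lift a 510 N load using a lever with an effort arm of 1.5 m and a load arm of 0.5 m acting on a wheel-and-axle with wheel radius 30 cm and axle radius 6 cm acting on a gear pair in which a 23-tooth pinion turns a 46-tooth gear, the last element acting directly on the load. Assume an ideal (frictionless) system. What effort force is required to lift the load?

Lever MA = effort arm / load arm = 1.5/0.5 = 3.
Wheel-and-axle MA = R/r = 30/6 = 5.
Gear pair MA = 46/23 = 2.
Combined ideal MA = 3 × 5 × 2 = 30.
Effort = load / MA = 510 / 30 = 17 N.

17 N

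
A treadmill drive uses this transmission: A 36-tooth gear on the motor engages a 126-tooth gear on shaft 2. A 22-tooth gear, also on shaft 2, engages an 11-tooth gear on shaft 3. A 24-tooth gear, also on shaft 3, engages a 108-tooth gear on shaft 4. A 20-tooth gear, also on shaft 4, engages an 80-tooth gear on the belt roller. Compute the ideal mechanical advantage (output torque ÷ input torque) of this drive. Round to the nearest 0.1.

Each stage contributes driven/driver: gear mesh 126/36 = 3.5, gear mesh 11/22 = 0.5, gear mesh 108/24 = 4.5, gear mesh 80/20 = 4.
Overall: 3.5 × 0.5 × 4.5 × 4 = 31.5.

31.5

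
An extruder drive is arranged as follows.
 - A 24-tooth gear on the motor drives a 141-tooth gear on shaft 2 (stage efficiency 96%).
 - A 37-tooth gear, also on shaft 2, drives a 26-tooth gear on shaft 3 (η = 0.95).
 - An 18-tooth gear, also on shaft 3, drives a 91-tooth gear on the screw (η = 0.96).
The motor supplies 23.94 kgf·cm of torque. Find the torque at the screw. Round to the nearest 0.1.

437.5 kgf·cm

After the gear mesh (141/24): 23.94 × 5.875 × 0.96 = 135.02 kgf·cm
After the gear mesh (26/37): 135.02 × 0.7027 × 0.95 = 90.136 kgf·cm
After the gear mesh (91/18): 90.136 × 5.0556 × 0.96 = 437.46 kgf·cm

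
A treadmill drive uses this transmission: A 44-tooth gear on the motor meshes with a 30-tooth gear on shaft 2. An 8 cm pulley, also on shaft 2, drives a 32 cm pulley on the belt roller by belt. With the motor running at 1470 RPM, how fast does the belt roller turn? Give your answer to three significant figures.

the motor → shaft 2 (gear mesh, 30/44): 1470 ÷ 0.68182 = 2156 RPM
shaft 2 → the belt roller (belt, 32/8): 2156 ÷ 4 = 539 RPM

539 RPM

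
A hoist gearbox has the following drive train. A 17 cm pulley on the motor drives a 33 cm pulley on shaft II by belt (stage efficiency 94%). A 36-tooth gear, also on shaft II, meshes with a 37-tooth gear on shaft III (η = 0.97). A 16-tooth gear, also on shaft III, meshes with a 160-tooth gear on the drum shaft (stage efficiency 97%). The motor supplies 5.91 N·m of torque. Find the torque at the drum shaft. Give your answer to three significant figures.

After the belt (33/17): 5.91 × 1.9412 × 0.94 = 10.784 N·m
After the gear mesh (37/36): 10.784 × 1.0278 × 0.97 = 10.751 N·m
After the gear mesh (160/16): 10.751 × 10 × 0.97 = 104.29 N·m

104 N·m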